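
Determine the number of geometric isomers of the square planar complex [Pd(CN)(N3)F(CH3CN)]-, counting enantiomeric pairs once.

3

In a square planar complex each vertex has one trans partner and two cis neighbours.
There are 3 geometric isomers: (CH3CN/F trans, CN/N3 trans); (CH3CN/N3 trans, CN/F trans); (CH3CN/CN trans, F/N3 trans).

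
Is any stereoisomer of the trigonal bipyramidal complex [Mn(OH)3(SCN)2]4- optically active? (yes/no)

no

In a trigonal bipyramid the two axial positions differ from the three equatorial ones.
There are 3 geometric isomers: SCN both equatorial; SCN one axial, one equatorial; SCN both axial.
Each arrangement has an internal mirror plane or centre of symmetry, so none is chiral.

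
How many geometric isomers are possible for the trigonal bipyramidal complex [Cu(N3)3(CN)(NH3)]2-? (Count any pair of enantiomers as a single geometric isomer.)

4

In a trigonal bipyramid the two axial positions differ from the three equatorial ones.
Systematic placement gives 4 geometric isomers: CN axial, NH3 equatorial; CN axial, NH3 axial; CN equatorial, NH3 equatorial; CN equatorial, NH3 axial.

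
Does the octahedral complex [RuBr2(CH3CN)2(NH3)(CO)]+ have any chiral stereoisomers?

yes

The six octahedral sites form three mutually perpendicular trans pairs.
There are 6 geometric isomers: Br trans, CH3CN trans; Br trans, CH3CN cis; Br cis, CH3CN cis (3 arrangements, 2 chiral); Br cis, CH3CN trans.
Of these, 2 lack any improper symmetry element and so occur as enantiomeric pairs, giving 6 + 2 = 8 stereoisomers in total.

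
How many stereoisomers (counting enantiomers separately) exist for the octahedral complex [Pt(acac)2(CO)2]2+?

The six octahedral sites form three mutually perpendicular trans pairs.
Each acac is bidentate and must span two cis positions.
Systematic placement gives 2 geometric isomers: CO trans; CO cis (chiral).
One of these lacks any improper symmetry element and so occurs as an enantiomeric pair, giving 2 + 1 = 3 stereoisomers in total.

3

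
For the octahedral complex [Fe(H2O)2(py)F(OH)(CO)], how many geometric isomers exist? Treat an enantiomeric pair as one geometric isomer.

Placing the ligands in turn and identifying arrangements related by rotation or reflection leaves 9 distinct geometric isomers.

9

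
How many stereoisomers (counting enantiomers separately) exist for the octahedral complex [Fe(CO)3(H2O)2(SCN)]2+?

The six octahedral sites form three mutually perpendicular trans pairs.
Working through the distinct placements yields 3 geometric isomers: CO mer, H2O cis; CO mer, H2O trans; CO fac, H2O cis.
Each arrangement has an internal mirror plane or centre of symmetry, so none is chiral.

3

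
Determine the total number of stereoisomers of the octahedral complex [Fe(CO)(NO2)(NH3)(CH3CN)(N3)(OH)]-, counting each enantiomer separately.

30

The six octahedral sites form three mutually perpendicular trans pairs.
Systematic enumeration (placing each ligand type in turn and discarding arrangements equivalent by rotation or reflection) gives 15 geometric isomers.
Of these, 15 lack any improper symmetry element and so occur as enantiomeric pairs, giving 15 + 15 = 30 stereoisomers in total.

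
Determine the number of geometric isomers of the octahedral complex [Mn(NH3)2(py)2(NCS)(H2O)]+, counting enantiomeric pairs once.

In an octahedral complex each vertex has one trans partner and four cis neighbours.
Working through the distinct placements yields 6 geometric isomers: NH3 trans, py trans; NH3 cis, py cis (3 arrangements, 2 chiral); NH3 cis, py trans; NH3 trans, py cis.

6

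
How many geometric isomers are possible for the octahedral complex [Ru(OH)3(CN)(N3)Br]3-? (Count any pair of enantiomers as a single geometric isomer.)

In an octahedral complex each vertex has one trans partner and four cis neighbours.
Working through the distinct placements yields 4 geometric isomers: OH mer (3 arrangements); OH fac (chiral).

4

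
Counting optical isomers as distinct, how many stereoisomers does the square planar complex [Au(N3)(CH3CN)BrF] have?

3

In a square planar complex each vertex has one trans partner and two cis neighbours.
Systematic placement gives 3 geometric isomers: (Br/F trans, CH3CN/N3 trans); (Br/N3 trans, CH3CN/F trans); (Br/CH3CN trans, F/N3 trans).
Each arrangement has an internal mirror plane or centre of symmetry, so none is chiral.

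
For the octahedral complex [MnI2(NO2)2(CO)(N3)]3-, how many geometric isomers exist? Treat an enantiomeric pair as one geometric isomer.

6

In an octahedral complex each vertex has one trans partner and four cis neighbours.
There are 6 geometric isomers: I cis, NO2 trans; I cis, NO2 cis (3 arrangements, 2 chiral); I trans, NO2 trans; I trans, NO2 cis.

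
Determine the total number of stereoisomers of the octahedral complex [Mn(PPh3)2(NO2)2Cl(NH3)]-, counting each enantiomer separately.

8

In an octahedral complex each vertex has one trans partner and four cis neighbours.
There are 6 geometric isomers: PPh3 trans, NO2 trans; PPh3 cis, NO2 cis (3 arrangements, 2 chiral); PPh3 trans, NO2 cis; PPh3 cis, NO2 trans.
Of these, 2 lack any improper symmetry element and so occur as enantiomeric pairs, giving 6 + 2 = 8 stereoisomers in total.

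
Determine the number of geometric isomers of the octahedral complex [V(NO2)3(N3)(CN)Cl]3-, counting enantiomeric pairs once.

In an octahedral complex each vertex has one trans partner and four cis neighbours.
There are 4 geometric isomers: NO2 mer (3 arrangements); NO2 fac (chiral).

4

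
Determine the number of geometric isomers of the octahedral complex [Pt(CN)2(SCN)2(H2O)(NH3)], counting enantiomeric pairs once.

There are 6 geometric isomers: CN trans, SCN trans; CN trans, SCN cis; CN cis, SCN trans; CN cis, SCN cis (3 arrangements, 2 chiral).

6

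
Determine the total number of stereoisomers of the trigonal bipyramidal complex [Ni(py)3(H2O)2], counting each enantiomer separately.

In a trigonal bipyramid the two axial positions differ from the three equatorial ones.
The distinct arrangements are (3 in all): H2O both axial; H2O one axial, one equatorial; H2O both equatorial.
Each arrangement has an internal mirror plane or centre of symmetry, so none is chiral.

3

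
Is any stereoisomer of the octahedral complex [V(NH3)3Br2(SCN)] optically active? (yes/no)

no

An octahedron has six vertices in three trans pairs; every non-trans pair is cis.
There are 3 geometric isomers: NH3 mer, Br trans; NH3 fac, Br cis; NH3 mer, Br cis.
Each arrangement has an internal mirror plane or centre of symmetry, so none is chiral.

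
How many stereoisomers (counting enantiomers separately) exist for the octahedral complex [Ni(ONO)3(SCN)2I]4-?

Systematic placement gives 3 geometric isomers: ONO mer, SCN trans; ONO fac, SCN cis; ONO mer, SCN cis.
Each arrangement has an internal mirror plane or centre of symmetry, so none is chiral.

3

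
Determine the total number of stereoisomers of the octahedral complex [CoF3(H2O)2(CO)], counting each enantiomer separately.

3

The six octahedral sites form three mutually perpendicular trans pairs.
Systematic placement gives 3 geometric isomers: F mer, H2O trans; F fac, H2O cis; F mer, H2O cis.
Each arrangement has an internal mirror plane or centre of symmetry, so none is chiral.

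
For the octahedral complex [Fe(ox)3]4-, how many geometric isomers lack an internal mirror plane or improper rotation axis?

The six octahedral sites form three mutually perpendicular trans pairs.
Each ox is bidentate and must span two cis positions.
Only one geometric arrangement is possible; it has no improper symmetry element, so it exists as a pair of enantiomers (2 stereoisomers).

1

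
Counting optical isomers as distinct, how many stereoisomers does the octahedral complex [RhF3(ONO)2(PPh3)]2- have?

In an octahedral complex each vertex has one trans partner and four cis neighbours.
There are 3 geometric isomers: F mer, ONO cis; F mer, ONO trans; F fac, ONO cis.
Each arrangement has an internal mirror plane or centre of symmetry, so none is chiral.

3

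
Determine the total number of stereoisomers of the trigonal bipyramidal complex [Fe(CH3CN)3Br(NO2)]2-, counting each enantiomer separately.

4

In a trigonal bipyramid the two axial positions differ from the three equatorial ones.
Working through the distinct placements yields 4 geometric isomers: Br axial, NO2 equatorial; Br axial, NO2 axial; Br equatorial, NO2 equatorial; Br equatorial, NO2 axial.
Each arrangement has an internal mirror plane or centre of symmetry, so none is chiral.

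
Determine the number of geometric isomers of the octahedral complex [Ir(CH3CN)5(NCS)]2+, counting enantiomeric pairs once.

The six octahedral sites form three mutually perpendicular trans pairs.
Only one geometric arrangement is possible.

1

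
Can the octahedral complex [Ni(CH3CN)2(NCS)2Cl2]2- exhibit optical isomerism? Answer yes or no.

The six octahedral sites form three mutually perpendicular trans pairs.
There are 5 geometric isomers: CH3CN trans, NCS trans, Cl trans; CH3CN trans, NCS cis, Cl cis; CH3CN cis, NCS trans, Cl cis; CH3CN cis, NCS cis, Cl cis (chiral); CH3CN cis, NCS cis, Cl trans.
One of these lacks any improper symmetry element and so occurs as an enantiomeric pair, giving 5 + 1 = 6 stereoisomers in total.

yes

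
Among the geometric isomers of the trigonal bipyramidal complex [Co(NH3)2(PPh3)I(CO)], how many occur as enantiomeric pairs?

3

Exhaustive case analysis gives 7 geometric isomers.
Of these, 3 lack any improper symmetry element and so occur as enantiomeric pairs, giving 7 + 3 = 10 stereoisomers in total.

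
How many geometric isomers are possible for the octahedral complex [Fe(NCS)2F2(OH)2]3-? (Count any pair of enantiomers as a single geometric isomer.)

An octahedron has six vertices in three trans pairs; every non-trans pair is cis.
The distinct arrangements are (5 in all): NCS trans, F trans, OH trans; NCS cis, F trans, OH cis; NCS cis, F cis, OH trans; NCS cis, F cis, OH cis (chiral); NCS trans, F cis, OH cis.

5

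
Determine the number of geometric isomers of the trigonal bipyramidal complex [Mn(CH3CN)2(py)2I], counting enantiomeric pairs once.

Systematic enumeration (placing each ligand type in turn and discarding arrangements equivalent by rotation or reflection) gives 5 geometric isomers.

5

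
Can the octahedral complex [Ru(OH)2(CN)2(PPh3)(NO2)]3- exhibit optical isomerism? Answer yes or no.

An octahedron has six vertices in three trans pairs; every non-trans pair is cis.
Systematic placement gives 6 geometric isomers: OH cis, CN trans; OH trans, CN trans; OH cis, CN cis (3 arrangements, 2 chiral); OH trans, CN cis.
Of these, 2 lack any improper symmetry element and so occur as enantiomeric pairs, giving 6 + 2 = 8 stereoisomers in total.

yes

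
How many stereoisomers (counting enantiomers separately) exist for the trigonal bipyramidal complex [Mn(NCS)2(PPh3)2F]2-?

6

In a trigonal bipyramid the two axial positions differ from the three equatorial ones.
Placing the ligands in turn and identifying arrangements related by rotation or reflection leaves 5 distinct geometric isomers.
One of these lacks any improper symmetry element and so occurs as an enantiomeric pair, giving 5 + 1 = 6 stereoisomers in total.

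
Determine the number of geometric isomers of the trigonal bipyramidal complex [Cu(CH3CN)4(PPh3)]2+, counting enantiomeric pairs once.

2

In a trigonal bipyramid the two axial positions differ from the three equatorial ones.
The distinct arrangements are (2 in all): PPh3 equatorial; PPh3 axial.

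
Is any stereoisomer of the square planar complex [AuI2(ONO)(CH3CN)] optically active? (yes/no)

no

A square has two trans pairs of vertices; adjacent vertices are cis.
There are 2 geometric isomers: I cis; I trans.
Each arrangement has an internal mirror plane or centre of symmetry, so none is chiral.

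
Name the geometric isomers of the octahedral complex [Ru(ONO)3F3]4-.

In an octahedral complex each vertex has one trans partner and four cis neighbours.
There are 2 geometric isomers: ONO mer; ONO fac.

fac and mer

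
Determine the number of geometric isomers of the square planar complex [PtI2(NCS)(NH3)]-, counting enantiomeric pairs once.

Working through the distinct placements yields 2 geometric isomers: I cis; I trans.

2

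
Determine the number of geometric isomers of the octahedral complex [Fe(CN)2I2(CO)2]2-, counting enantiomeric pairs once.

5

Working through the distinct placements yields 5 geometric isomers: CN trans, I trans, CO trans; CN trans, I cis, CO cis; CN cis, I trans, CO cis; CN cis, I cis, CO cis (chiral); CN cis, I cis, CO trans.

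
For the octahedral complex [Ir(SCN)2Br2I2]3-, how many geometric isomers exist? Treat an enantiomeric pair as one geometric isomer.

5

The six octahedral sites form three mutually perpendicular trans pairs.
Working through the distinct placements yields 5 geometric isomers: SCN trans, Br trans, I trans; SCN cis, Br trans, I cis; SCN trans, Br cis, I cis; SCN cis, Br cis, I cis (chiral); SCN cis, Br cis, I trans.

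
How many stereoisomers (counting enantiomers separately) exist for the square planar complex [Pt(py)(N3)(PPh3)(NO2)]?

In a square planar complex each vertex has one trans partner and two cis neighbours.
There are 3 geometric isomers: (N3/PPh3 trans, NO2/py trans); (N3/py trans, NO2/PPh3 trans); (N3/NO2 trans, PPh3/py trans).
Each arrangement has an internal mirror plane or centre of symmetry, so none is chiral.

3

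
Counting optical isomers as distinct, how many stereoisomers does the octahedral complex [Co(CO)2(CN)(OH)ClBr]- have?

15

In an octahedral complex each vertex has one trans partner and four cis neighbours.
Systematic enumeration (placing each ligand type in turn and discarding arrangements equivalent by rotation or reflection) gives 9 geometric isomers.
Of these, 6 lack any improper symmetry element and so occur as enantiomeric pairs, giving 9 + 6 = 15 stereoisomers in total.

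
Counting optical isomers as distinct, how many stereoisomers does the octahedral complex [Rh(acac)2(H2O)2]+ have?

3

The six octahedral sites form three mutually perpendicular trans pairs.
Each acac is bidentate and must span two cis positions.
The distinct arrangements are (2 in all): H2O trans; H2O cis (chiral).
One of these lacks any improper symmetry element and so occurs as an enantiomeric pair, giving 2 + 1 = 3 stereoisomers in total.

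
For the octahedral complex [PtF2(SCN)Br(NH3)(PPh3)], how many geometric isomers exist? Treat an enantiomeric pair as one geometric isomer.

In an octahedral complex each vertex has one trans partner and four cis neighbours.
Exhaustive case analysis gives 9 geometric isomers.

9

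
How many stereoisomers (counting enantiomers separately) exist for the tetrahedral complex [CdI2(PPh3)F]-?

All four vertices of a tetrahedron are equivalent and mutually adjacent, so cis/trans isomerism cannot arise.
Only one geometric arrangement is possible.

1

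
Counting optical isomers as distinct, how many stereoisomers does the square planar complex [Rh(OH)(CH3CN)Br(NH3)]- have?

A square has two trans pairs of vertices; adjacent vertices are cis.
Working through the distinct placements yields 3 geometric isomers: (Br/NH3 trans, CH3CN/OH trans); (Br/OH trans, CH3CN/NH3 trans); (Br/CH3CN trans, NH3/OH trans).
Each arrangement has an internal mirror plane or centre of symmetry, so none is chiral.

3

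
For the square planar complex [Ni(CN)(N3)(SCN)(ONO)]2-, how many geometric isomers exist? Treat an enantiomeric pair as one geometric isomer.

3

A square has two trans pairs of vertices; adjacent vertices are cis.
Systematic placement gives 3 geometric isomers: (CN/ONO trans, N3/SCN trans); (CN/SCN trans, N3/ONO trans); (CN/N3 trans, ONO/SCN trans).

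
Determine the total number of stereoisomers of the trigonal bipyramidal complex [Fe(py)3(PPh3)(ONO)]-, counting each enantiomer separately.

The distinct arrangements are (4 in all): PPh3 axial, ONO axial; PPh3 equatorial, ONO axial; PPh3 axial, ONO equatorial; PPh3 equatorial, ONO equatorial.
Each arrangement has an internal mirror plane or centre of symmetry, so none is chiral.

4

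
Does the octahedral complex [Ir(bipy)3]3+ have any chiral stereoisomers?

yes

In an octahedral complex each vertex has one trans partner and four cis neighbours.
Each bipy is bidentate and must span two cis positions.
Only one geometric arrangement is possible; it has no improper symmetry element, so it exists as a pair of enantiomers (2 stereoisomers).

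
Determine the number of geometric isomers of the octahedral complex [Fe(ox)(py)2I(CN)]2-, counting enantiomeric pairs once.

In an octahedral complex each vertex has one trans partner and four cis neighbours.
Each ox is bidentate and must span two cis positions.
Systematic placement gives 4 geometric isomers: py cis (3 arrangements, 2 chiral); py trans.

4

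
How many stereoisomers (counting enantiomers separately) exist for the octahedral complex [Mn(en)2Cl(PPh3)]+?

3

Each en is bidentate and must span two cis positions.
The distinct arrangements are (2 in all): Cl and PPh3 mutually trans; Cl and PPh3 mutually cis (chiral).
One of these lacks any improper symmetry element and so occurs as an enantiomeric pair, giving 2 + 1 = 3 stereoisomers in total.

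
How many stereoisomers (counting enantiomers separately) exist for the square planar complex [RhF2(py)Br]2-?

In a square planar complex each vertex has one trans partner and two cis neighbours.
Working through the distinct placements yields 2 geometric isomers: F cis; F trans.
Each arrangement has an internal mirror plane or centre of symmetry, so none is chiral.

2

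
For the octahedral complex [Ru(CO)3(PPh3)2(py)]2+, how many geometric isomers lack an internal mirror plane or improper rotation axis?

0

The six octahedral sites form three mutually perpendicular trans pairs.
There are 3 geometric isomers: CO mer, PPh3 cis; CO mer, PPh3 trans; CO fac, PPh3 cis.
Each arrangement has an internal mirror plane or centre of symmetry, so none is chiral.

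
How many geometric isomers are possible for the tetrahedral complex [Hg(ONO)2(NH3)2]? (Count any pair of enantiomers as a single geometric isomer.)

1

In a tetrahedral complex all four positions are equivalent and every pair of ligands is adjacent — there is no cis/trans distinction.
Only one geometric arrangement is possible.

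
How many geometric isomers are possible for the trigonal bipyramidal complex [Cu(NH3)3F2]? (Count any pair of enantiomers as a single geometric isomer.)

3

In a trigonal bipyramid the two axial positions differ from the three equatorial ones.
The distinct arrangements are (3 in all): F both axial; F one axial, one equatorial; F both equatorial.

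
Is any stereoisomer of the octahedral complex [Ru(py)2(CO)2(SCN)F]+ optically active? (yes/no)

yes

The six octahedral sites form three mutually perpendicular trans pairs.
Systematic placement gives 6 geometric isomers: py trans, CO trans; py cis, CO trans; py trans, CO cis; py cis, CO cis (3 arrangements, 2 chiral).
Of these, 2 lack any improper symmetry element and so occur as enantiomeric pairs, giving 6 + 2 = 8 stereoisomers in total.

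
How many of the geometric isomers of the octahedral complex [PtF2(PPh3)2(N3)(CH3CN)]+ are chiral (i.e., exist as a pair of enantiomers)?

2

An octahedron has six vertices in three trans pairs; every non-trans pair is cis.
There are 6 geometric isomers: F cis, PPh3 trans; F cis, PPh3 cis (3 arrangements, 2 chiral); F trans, PPh3 trans; F trans, PPh3 cis.
Of these, 2 lack any improper symmetry element and so occur as enantiomeric pairs, giving 6 + 2 = 8 stereoisomers in total.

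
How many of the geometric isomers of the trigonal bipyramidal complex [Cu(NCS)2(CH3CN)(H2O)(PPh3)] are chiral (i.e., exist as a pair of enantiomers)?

3

In a trigonal bipyramid the two axial positions differ from the three equatorial ones.
Exhaustive case analysis gives 7 geometric isomers.
Of these, 3 lack any improper symmetry element and so occur as enantiomeric pairs, giving 7 + 3 = 10 stereoisomers in total.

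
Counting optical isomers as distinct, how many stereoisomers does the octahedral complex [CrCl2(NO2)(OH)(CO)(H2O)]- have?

In an octahedral complex each vertex has one trans partner and four cis neighbours.
Placing the ligands in turn and identifying arrangements related by rotation or reflection leaves 9 distinct geometric isomers.
Of these, 6 lack any improper symmetry element and so occur as enantiomeric pairs, giving 9 + 6 = 15 stereoisomers in total.

15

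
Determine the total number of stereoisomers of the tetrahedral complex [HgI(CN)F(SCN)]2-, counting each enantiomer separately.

2

All four vertices of a tetrahedron are equivalent and mutually adjacent, so cis/trans isomerism cannot arise.
Only one geometric arrangement is possible; it has no improper symmetry element, so it exists as a pair of enantiomers (2 stereoisomers).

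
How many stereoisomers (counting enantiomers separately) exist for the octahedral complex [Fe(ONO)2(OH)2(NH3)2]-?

6

The distinct arrangements are (5 in all): ONO trans, OH trans, NH3 trans; ONO cis, OH cis, NH3 trans; ONO trans, OH cis, NH3 cis; ONO cis, OH cis, NH3 cis (chiral); ONO cis, OH trans, NH3 cis.
One of these lacks any improper symmetry element and so occurs as an enantiomeric pair, giving 5 + 1 = 6 stereoisomers in total.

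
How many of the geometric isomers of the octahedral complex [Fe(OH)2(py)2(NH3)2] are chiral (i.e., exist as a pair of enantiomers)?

1

In an octahedral complex each vertex has one trans partner and four cis neighbours.
There are 5 geometric isomers: OH trans, py trans, NH3 trans; OH cis, py cis, NH3 trans; OH cis, py trans, NH3 cis; OH cis, py cis, NH3 cis (chiral); OH trans, py cis, NH3 cis.
One of these lacks any improper symmetry element and so occurs as an enantiomeric pair, giving 5 + 1 = 6 stereoisomers in total.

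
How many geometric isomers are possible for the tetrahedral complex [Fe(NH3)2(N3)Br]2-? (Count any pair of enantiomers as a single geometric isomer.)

Only one geometric arrangement is possible.

1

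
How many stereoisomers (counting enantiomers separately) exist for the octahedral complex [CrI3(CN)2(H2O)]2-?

An octahedron has six vertices in three trans pairs; every non-trans pair is cis.
Working through the distinct placements yields 3 geometric isomers: I mer, CN trans; I mer, CN cis; I fac, CN cis.
Each arrangement has an internal mirror plane or centre of symmetry, so none is chiral.

3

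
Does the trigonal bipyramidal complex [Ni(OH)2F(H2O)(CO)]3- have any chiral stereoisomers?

In a trigonal bipyramid the two axial positions differ from the three equatorial ones.
Systematic enumeration (placing each ligand type in turn and discarding arrangements equivalent by rotation or reflection) gives 7 geometric isomers.
Of these, 3 lack any improper symmetry element and so occur as enantiomeric pairs, giving 7 + 3 = 10 stereoisomers in total.

yes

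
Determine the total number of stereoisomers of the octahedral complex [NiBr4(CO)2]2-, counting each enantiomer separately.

2

An octahedron has six vertices in three trans pairs; every non-trans pair is cis.
Systematic placement gives 2 geometric isomers: CO trans; CO cis.
Each arrangement has an internal mirror plane or centre of symmetry, so none is chiral.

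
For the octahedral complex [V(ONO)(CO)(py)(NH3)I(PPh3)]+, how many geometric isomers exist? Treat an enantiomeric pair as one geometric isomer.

An octahedron has six vertices in three trans pairs; every non-trans pair is cis.
Systematic enumeration (placing each ligand type in turn and discarding arrangements equivalent by rotation or reflection) gives 15 geometric isomers.

15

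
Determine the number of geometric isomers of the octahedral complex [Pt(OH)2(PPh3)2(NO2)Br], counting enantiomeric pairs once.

The six octahedral sites form three mutually perpendicular trans pairs.
Systematic placement gives 6 geometric isomers: OH trans, PPh3 trans; OH cis, PPh3 cis (3 arrangements, 2 chiral); OH cis, PPh3 trans; OH trans, PPh3 cis.

6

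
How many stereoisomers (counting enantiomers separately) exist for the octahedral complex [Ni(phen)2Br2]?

An octahedron has six vertices in three trans pairs; every non-trans pair is cis.
Each phen is bidentate and must span two cis positions.
There are 2 geometric isomers: Br trans; Br cis (chiral).
One of these lacks any improper symmetry element and so occurs as an enantiomeric pair, giving 2 + 1 = 3 stereoisomers in total.

3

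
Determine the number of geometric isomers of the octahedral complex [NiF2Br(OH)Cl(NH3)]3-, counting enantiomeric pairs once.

Placing the ligands in turn and identifying arrangements related by rotation or reflection leaves 9 distinct geometric isomers.

9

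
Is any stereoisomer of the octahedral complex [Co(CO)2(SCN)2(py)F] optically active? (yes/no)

yes

An octahedron has six vertices in three trans pairs; every non-trans pair is cis.
The distinct arrangements are (6 in all): CO trans, SCN cis; CO trans, SCN trans; CO cis, SCN cis (3 arrangements, 2 chiral); CO cis, SCN trans.
Of these, 2 lack any improper symmetry element and so occur as enantiomeric pairs, giving 6 + 2 = 8 stereoisomers in total.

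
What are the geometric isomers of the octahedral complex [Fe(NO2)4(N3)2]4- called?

In an octahedral complex each vertex has one trans partner and four cis neighbours.
Systematic placement gives 2 geometric isomers: N3 trans; N3 cis.

cis and trans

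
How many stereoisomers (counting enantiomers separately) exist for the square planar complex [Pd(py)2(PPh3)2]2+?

A square has two trans pairs of vertices; adjacent vertices are cis.
Systematic placement gives 2 geometric isomers: py cis; py trans.
Each arrangement has an internal mirror plane or centre of symmetry, so none is chiral.

2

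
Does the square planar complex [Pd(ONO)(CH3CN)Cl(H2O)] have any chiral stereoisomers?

In a square planar complex each vertex has one trans partner and two cis neighbours.
The distinct arrangements are (3 in all): (CH3CN/H2O trans, Cl/ONO trans); (CH3CN/ONO trans, Cl/H2O trans); (CH3CN/Cl trans, H2O/ONO trans).
Each arrangement has an internal mirror plane or centre of symmetry, so none is chiral.

no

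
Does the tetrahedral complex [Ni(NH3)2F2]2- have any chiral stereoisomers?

no

In a tetrahedral complex all four positions are equivalent and every pair of ligands is adjacent — there is no cis/trans distinction.
Only one geometric arrangement is possible.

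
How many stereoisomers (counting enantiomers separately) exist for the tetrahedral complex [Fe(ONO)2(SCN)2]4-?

All four vertices of a tetrahedron are equivalent and mutually adjacent, so cis/trans isomerism cannot arise.
Only one geometric arrangement is possible.

1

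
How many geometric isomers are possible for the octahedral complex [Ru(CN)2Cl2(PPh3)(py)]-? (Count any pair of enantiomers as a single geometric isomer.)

6

In an octahedral complex each vertex has one trans partner and four cis neighbours.
Systematic placement gives 6 geometric isomers: CN trans, Cl trans; CN trans, Cl cis; CN cis, Cl cis (3 arrangements, 2 chiral); CN cis, Cl trans.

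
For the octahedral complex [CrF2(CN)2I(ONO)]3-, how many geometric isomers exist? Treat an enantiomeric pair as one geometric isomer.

An octahedron has six vertices in three trans pairs; every non-trans pair is cis.
Systematic placement gives 6 geometric isomers: F trans, CN trans; F cis, CN trans; F cis, CN cis (3 arrangements, 2 chiral); F trans, CN cis.

6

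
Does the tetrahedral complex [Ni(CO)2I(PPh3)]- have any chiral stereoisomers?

All four vertices of a tetrahedron are equivalent and mutually adjacent, so cis/trans isomerism cannot arise.
Only one geometric arrangement is possible.

no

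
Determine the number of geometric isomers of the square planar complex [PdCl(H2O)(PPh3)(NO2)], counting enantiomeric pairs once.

3

A square has two trans pairs of vertices; adjacent vertices are cis.
Systematic placement gives 3 geometric isomers: (Cl/NO2 trans, H2O/PPh3 trans); (Cl/PPh3 trans, H2O/NO2 trans); (Cl/H2O trans, NO2/PPh3 trans).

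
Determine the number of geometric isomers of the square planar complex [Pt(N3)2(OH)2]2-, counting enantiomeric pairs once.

2

In a square planar complex each vertex has one trans partner and two cis neighbours.
There are 2 geometric isomers: N3 cis; N3 trans.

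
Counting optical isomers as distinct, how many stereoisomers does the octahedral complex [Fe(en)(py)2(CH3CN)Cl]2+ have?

6

Each en is bidentate and must span two cis positions.
Systematic placement gives 4 geometric isomers: py cis (3 arrangements, 2 chiral); py trans.
Of these, 2 lack any improper symmetry element and so occur as enantiomeric pairs, giving 4 + 2 = 6 stereoisomers in total.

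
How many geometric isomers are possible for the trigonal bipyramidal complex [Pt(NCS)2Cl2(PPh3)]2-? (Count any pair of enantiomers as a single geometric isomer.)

Exhaustive case analysis gives 5 geometric isomers.

5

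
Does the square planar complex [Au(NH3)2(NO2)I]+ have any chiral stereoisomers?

no

In a square planar complex each vertex has one trans partner and two cis neighbours.
There are 2 geometric isomers: NH3 cis; NH3 trans.
Each arrangement has an internal mirror plane or centre of symmetry, so none is chiral.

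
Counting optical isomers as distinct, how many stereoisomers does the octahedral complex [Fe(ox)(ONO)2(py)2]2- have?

Each ox is bidentate and must span two cis positions.
The distinct arrangements are (3 in all): ONO trans, py cis; ONO cis, py trans; ONO cis, py cis (chiral).
One of these lacks any improper symmetry element and so occurs as an enantiomeric pair, giving 3 + 1 = 4 stereoisomers in total.

4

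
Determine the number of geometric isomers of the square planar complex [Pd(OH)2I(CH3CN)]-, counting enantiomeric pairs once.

In a square planar complex each vertex has one trans partner and two cis neighbours.
Systematic placement gives 2 geometric isomers: OH cis; OH trans.

2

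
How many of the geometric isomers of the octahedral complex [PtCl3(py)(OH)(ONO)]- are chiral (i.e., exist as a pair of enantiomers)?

The distinct arrangements are (4 in all): Cl mer (3 arrangements); Cl fac (chiral).
One of these lacks any improper symmetry element and so occurs as an enantiomeric pair, giving 4 + 1 = 5 stereoisomers in total.

1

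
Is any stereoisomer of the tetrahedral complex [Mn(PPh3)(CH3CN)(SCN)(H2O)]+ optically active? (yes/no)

All four vertices of a tetrahedron are equivalent and mutually adjacent, so cis/trans isomerism cannot arise.
Only one geometric arrangement is possible; it has no improper symmetry element, so it exists as a pair of enantiomers (2 stereoisomers).

yes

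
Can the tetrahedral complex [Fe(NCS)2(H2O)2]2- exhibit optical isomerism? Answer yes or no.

no

All four vertices of a tetrahedron are equivalent and mutually adjacent, so cis/trans isomerism cannot arise.
Only one geometric arrangement is possible.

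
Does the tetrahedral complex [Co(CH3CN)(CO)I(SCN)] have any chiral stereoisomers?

Only one geometric arrangement is possible; it has no improper symmetry element, so it exists as a pair of enantiomers (2 stereoisomers).

yes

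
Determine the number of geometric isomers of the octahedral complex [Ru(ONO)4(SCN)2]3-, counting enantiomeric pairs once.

The distinct arrangements are (2 in all): SCN trans; SCN cis.

2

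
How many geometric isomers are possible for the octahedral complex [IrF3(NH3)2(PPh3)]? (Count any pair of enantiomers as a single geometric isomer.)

The six octahedral sites form three mutually perpendicular trans pairs.
The distinct arrangements are (3 in all): F mer, NH3 cis; F mer, NH3 trans; F fac, NH3 cis.

3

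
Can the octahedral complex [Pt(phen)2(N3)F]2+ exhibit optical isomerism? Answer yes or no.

yes

Each phen is bidentate and must span two cis positions.
The distinct arrangements are (2 in all): N3 and F mutually trans; N3 and F mutually cis (chiral).
One of these lacks any improper symmetry element and so occurs as an enantiomeric pair, giving 2 + 1 = 3 stereoisomers in total.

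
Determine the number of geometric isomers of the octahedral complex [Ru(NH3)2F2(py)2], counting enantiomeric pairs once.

5

The distinct arrangements are (5 in all): NH3 trans, F trans, py trans; NH3 cis, F trans, py cis; NH3 cis, F cis, py trans; NH3 cis, F cis, py cis (chiral); NH3 trans, F cis, py cis.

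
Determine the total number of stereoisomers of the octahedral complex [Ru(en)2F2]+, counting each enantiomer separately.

The six octahedral sites form three mutually perpendicular trans pairs.
Each en is bidentate and must span two cis positions.
There are 2 geometric isomers: F trans; F cis (chiral).
One of these lacks any improper symmetry element and so occurs as an enantiomeric pair, giving 2 + 1 = 3 stereoisomers in total.

3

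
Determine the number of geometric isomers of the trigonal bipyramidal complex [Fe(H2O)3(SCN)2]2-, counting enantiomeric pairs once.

A trigonal bipyramid has two axial and three equatorial sites, which are chemically inequivalent.
Working through the distinct placements yields 3 geometric isomers: SCN both equatorial; SCN one axial, one equatorial; SCN both axial.

3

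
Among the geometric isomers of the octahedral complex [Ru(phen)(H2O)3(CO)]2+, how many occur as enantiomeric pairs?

Each phen is bidentate and must span two cis positions.
Systematic placement gives 2 geometric isomers: H2O fac; H2O mer.
Each arrangement has an internal mirror plane or centre of symmetry, so none is chiral.

0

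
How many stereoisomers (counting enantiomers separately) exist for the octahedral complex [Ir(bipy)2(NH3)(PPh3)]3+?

An octahedron has six vertices in three trans pairs; every non-trans pair is cis.
Each bipy is bidentate and must span two cis positions.
Working through the distinct placements yields 2 geometric isomers: NH3 and PPh3 mutually trans; NH3 and PPh3 mutually cis (chiral).
One of these lacks any improper symmetry element and so occurs as an enantiomeric pair, giving 2 + 1 = 3 stereoisomers in total.

3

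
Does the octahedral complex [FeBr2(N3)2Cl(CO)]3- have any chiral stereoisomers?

yes

An octahedron has six vertices in three trans pairs; every non-trans pair is cis.
Systematic placement gives 6 geometric isomers: Br trans, N3 trans; Br trans, N3 cis; Br cis, N3 trans; Br cis, N3 cis (3 arrangements, 2 chiral).
Of these, 2 lack any improper symmetry element and so occur as enantiomeric pairs, giving 6 + 2 = 8 stereoisomers in total.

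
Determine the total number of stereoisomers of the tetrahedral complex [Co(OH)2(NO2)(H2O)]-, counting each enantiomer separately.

1

In a tetrahedral complex all four positions are equivalent and every pair of ligands is adjacent — there is no cis/trans distinction.
Only one geometric arrangement is possible.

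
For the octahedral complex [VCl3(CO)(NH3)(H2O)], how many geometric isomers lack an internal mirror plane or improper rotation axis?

Working through the distinct placements yields 4 geometric isomers: Cl mer (3 arrangements); Cl fac (chiral).
One of these lacks any improper symmetry element and so occurs as an enantiomeric pair, giving 4 + 1 = 5 stereoisomers in total.

1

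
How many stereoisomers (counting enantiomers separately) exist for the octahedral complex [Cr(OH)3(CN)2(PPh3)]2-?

An octahedron has six vertices in three trans pairs; every non-trans pair is cis.
Systematic placement gives 3 geometric isomers: OH mer, CN trans; OH fac, CN cis; OH mer, CN cis.
Each arrangement has an internal mirror plane or centre of symmetry, so none is chiral.

3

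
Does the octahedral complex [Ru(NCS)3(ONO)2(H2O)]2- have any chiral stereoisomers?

no

In an octahedral complex each vertex has one trans partner and four cis neighbours.
Working through the distinct placements yields 3 geometric isomers: NCS mer, ONO trans; NCS fac, ONO cis; NCS mer, ONO cis.
Each arrangement has an internal mirror plane or centre of symmetry, so none is chiral.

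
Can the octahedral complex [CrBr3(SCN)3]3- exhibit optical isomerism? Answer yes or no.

no

There are 2 geometric isomers: Br mer; Br fac.
Each arrangement has an internal mirror plane or centre of symmetry, so none is chiral.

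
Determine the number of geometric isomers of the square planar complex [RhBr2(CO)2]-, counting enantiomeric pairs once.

2

In a square planar complex each vertex has one trans partner and two cis neighbours.
The distinct arrangements are (2 in all): Br cis; Br trans.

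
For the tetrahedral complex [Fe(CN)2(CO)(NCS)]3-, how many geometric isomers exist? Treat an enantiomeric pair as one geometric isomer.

1

In a tetrahedral complex all four positions are equivalent and every pair of ligands is adjacent — there is no cis/trans distinction.
Only one geometric arrangement is possible.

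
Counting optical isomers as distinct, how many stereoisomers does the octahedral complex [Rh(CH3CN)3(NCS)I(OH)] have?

5

There are 4 geometric isomers: CH3CN mer (3 arrangements); CH3CN fac (chiral).
One of these lacks any improper symmetry element and so occurs as an enantiomeric pair, giving 4 + 1 = 5 stereoisomers in total.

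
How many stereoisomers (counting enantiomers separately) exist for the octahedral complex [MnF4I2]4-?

2

There are 2 geometric isomers: I trans; I cis.
Each arrangement has an internal mirror plane or centre of symmetry, so none is chiral.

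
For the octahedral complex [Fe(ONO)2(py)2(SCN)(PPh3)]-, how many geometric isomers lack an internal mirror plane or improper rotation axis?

2

The six octahedral sites form three mutually perpendicular trans pairs.
Working through the distinct placements yields 6 geometric isomers: ONO trans, py trans; ONO trans, py cis; ONO cis, py trans; ONO cis, py cis (3 arrangements, 2 chiral).
Of these, 2 lack any improper symmetry element and so occur as enantiomeric pairs, giving 6 + 2 = 8 stereoisomers in total.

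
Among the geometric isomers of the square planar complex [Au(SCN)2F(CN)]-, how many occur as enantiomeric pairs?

The distinct arrangements are (2 in all): SCN cis; SCN trans.
Each arrangement has an internal mirror plane or centre of symmetry, so none is chiral.

0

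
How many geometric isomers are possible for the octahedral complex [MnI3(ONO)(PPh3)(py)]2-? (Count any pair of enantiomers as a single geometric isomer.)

The six octahedral sites form three mutually perpendicular trans pairs.
There are 4 geometric isomers: I mer (3 arrangements); I fac (chiral).

4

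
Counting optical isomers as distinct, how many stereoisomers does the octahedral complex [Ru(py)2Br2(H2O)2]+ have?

6

The six octahedral sites form three mutually perpendicular trans pairs.
There are 5 geometric isomers: py trans, Br trans, H2O trans; py cis, Br trans, H2O cis; py trans, Br cis, H2O cis; py cis, Br cis, H2O cis (chiral); py cis, Br cis, H2O trans.
One of these lacks any improper symmetry element and so occurs as an enantiomeric pair, giving 5 + 1 = 6 stereoisomers in total.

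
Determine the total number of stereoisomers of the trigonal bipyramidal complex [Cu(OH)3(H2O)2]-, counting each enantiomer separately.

There are 3 geometric isomers: H2O both axial; H2O one axial, one equatorial; H2O both equatorial.
Each arrangement has an internal mirror plane or centre of symmetry, so none is chiral.

3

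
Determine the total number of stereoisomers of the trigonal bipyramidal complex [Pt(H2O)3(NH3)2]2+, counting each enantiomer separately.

3

A trigonal bipyramid has two axial and three equatorial sites, which are chemically inequivalent.
There are 3 geometric isomers: NH3 both equatorial; NH3 one axial, one equatorial; NH3 both axial.
Each arrangement has an internal mirror plane or centre of symmetry, so none is chiral.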